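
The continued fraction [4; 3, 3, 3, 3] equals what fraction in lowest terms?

469/109

Fold from the inside: start with 3/1.
  3 + 1/3 = 10/3
  3 + 3/10 = 33/10
  3 + 10/33 = 109/33
  4 + 33/109 = 469/109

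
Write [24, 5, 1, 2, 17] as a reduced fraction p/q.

Fold from the inside: start with 17/1.
  2 + 1/17 = 35/17
  1 + 17/35 = 52/35
  5 + 35/52 = 295/52
  24 + 52/295 = 7132/295

7132/295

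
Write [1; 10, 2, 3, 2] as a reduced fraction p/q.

183/167

Fold from the inside: start with 2/1.
  3 + 1/2 = 7/2
  2 + 2/7 = 16/7
  10 + 7/16 = 167/16
  1 + 16/167 = 183/167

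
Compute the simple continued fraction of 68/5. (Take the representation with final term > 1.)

68 = 13×5 + 3
5 = 1×3 + 2
3 = 1×2 + 1
2 = 2×1 + 0  (stop)
So 68/5 = [13; 1, 1, 2].

[13; 1, 1, 2]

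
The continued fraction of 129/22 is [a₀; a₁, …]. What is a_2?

129 = 5·22 + 19   →  a_0 = 5
22 = 1·19 + 3   →  a_1 = 1
19 = 6·3 + 1   →  a_2 = 6

6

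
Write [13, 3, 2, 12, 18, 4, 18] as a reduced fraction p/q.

Fold from the inside: start with 18/1.
  4 + 1/18 = 73/18
  18 + 18/73 = 1332/73
  12 + 73/1332 = 16057/1332
  2 + 1332/16057 = 33446/16057
  3 + 16057/33446 = 116395/33446
  13 + 33446/116395 = 1546581/116395

1546581/116395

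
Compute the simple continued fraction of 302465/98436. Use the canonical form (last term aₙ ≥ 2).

302465 = 3×98436 + 7157
98436 = 13×7157 + 5395
7157 = 1×5395 + 1762
5395 = 3×1762 + 109
1762 = 16×109 + 18
109 = 6×18 + 1
18 = 18×1 + 0  (stop)
So 302465/98436 = [3; 13, 1, 3, 16, 6, 18].

[3; 13, 1, 3, 16, 6, 18]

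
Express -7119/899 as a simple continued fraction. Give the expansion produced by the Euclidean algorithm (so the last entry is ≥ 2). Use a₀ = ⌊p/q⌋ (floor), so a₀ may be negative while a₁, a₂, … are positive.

-7119 = -8*899 + 73
899 = 12*73 + 23
73 = 3*23 + 4
23 = 5*4 + 3
4 = 1*3 + 1
3 = 3*1 + 0  (stop)
So -7119/899 = [-8; 12, 3, 5, 1, 3].

[-8; 12, 3, 5, 1, 3]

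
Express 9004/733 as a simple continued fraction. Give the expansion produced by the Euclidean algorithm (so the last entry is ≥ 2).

9004 = 12·733 + 208
733 = 3·208 + 109
208 = 1·109 + 99
109 = 1·99 + 10
99 = 9·10 + 9
10 = 1·9 + 1
9 = 9·1 + 0  (stop)
So 9004/733 = [12; 3, 1, 1, 9, 1, 9].

[12; 3, 1, 1, 9, 1, 9]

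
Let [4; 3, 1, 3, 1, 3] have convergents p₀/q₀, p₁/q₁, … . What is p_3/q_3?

64/15

Using pₖ = aₖpₖ₋₁ + pₖ₋₂, qₖ = aₖqₖ₋₁ + qₖ₋₂ (with p₋₁=1, p₋₂=0, q₋₁=0, q₋₂=1):
  k=0: a=4, p=4, q=1
  k=1: a=3, p=13, q=3
  k=2: a=1, p=17, q=4
  k=3: a=3, p=64, q=15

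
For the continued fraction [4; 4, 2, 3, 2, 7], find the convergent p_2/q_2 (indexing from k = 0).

Using pₖ = aₖpₖ₋₁ + pₖ₋₂, qₖ = aₖqₖ₋₁ + qₖ₋₂ (with p₋₁=1, p₋₂=0, q₋₁=0, q₋₂=1):
  k=0: a=4, p=4, q=1
  k=1: a=4, p=17, q=4
  k=2: a=2, p=38, q=9

38/9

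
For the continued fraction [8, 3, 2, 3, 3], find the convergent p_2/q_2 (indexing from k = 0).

58/7

Using pₖ = aₖpₖ₋₁ + pₖ₋₂, qₖ = aₖqₖ₋₁ + qₖ₋₂ (with p₋₁=1, p₋₂=0, q₋₁=0, q₋₂=1):
  k=0: a=8, p=8, q=1
  k=1: a=3, p=25, q=3
  k=2: a=2, p=58, q=7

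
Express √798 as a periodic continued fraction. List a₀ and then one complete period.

a₀ = ⌊√798⌋ = 28.
With m₀=0, d₀=1 and mₖ₊₁ = dₖaₖ − mₖ, dₖ₊₁ = (n − mₖ₊₁²)/dₖ, aₖ₊₁ = ⌊(a₀+mₖ₊₁)/dₖ₊₁⌋:
  k=1: m=28, d=14, a=4
  k=2: m=28, d=1, a=56
d=1 and a=2a₀=56 at k=2, so the next step gives (m, d) = (28, 14) again — its k=1 value — and the period has length 2.

[28; 4, 56]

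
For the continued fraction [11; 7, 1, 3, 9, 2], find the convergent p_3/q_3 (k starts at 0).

345/31

Using pₖ = aₖpₖ₋₁ + pₖ₋₂, qₖ = aₖqₖ₋₁ + qₖ₋₂ (with p₋₁=1, p₋₂=0, q₋₁=0, q₋₂=1):
  k=0: a=11, p=11, q=1
  k=1: a=7, p=78, q=7
  k=2: a=1, p=89, q=8
  k=3: a=3, p=345, q=31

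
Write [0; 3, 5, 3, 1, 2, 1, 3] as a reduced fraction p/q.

Using pₖ = aₖpₖ₋₁ + pₖ₋₂ and qₖ = aₖqₖ₋₁ + qₖ₋₂:
  k=0: a=0, p=0, q=1
  k=1: a=3, p=1, q=3
  k=2: a=5, p=5, q=16
  k=3: a=3, p=16, q=51
  k=4: a=1, p=21, q=67
  k=5: a=2, p=58, q=185
  k=6: a=1, p=79, q=252
  k=7: a=3, p=295, q=941

295/941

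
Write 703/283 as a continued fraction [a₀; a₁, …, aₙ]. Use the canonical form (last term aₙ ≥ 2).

703 = 2·283 + 137
283 = 2·137 + 9
137 = 15·9 + 2
9 = 4·2 + 1
2 = 2·1 + 0  (stop)
So 703/283 = [2; 2, 15, 4, 2].

[2; 2, 15, 4, 2]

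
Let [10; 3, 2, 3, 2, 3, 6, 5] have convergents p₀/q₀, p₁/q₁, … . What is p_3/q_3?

247/24

Using pₖ = aₖpₖ₋₁ + pₖ₋₂, qₖ = aₖqₖ₋₁ + qₖ₋₂ (with p₋₁=1, p₋₂=0, q₋₁=0, q₋₂=1):
  k=0: a=10, p=10, q=1
  k=1: a=3, p=31, q=3
  k=2: a=2, p=72, q=7
  k=3: a=3, p=247, q=24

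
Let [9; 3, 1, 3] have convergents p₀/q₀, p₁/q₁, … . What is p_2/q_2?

37/4

Using pₖ = aₖpₖ₋₁ + pₖ₋₂, qₖ = aₖqₖ₋₁ + qₖ₋₂ (with p₋₁=1, p₋₂=0, q₋₁=0, q₋₂=1):
  k=0: a=9, p=9, q=1
  k=1: a=3, p=28, q=3
  k=2: a=1, p=37, q=4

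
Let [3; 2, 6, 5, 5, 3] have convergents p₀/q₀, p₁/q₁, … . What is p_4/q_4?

1205/348

Using pₖ = aₖpₖ₋₁ + pₖ₋₂, qₖ = aₖqₖ₋₁ + qₖ₋₂ (with p₋₁=1, p₋₂=0, q₋₁=0, q₋₂=1):
  k=0: a=3, p=3, q=1
  k=1: a=2, p=7, q=2
  k=2: a=6, p=45, q=13
  k=3: a=5, p=232, q=67
  k=4: a=5, p=1205, q=348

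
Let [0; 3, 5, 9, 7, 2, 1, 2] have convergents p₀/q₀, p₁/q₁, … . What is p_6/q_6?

1027/3282

Using pₖ = aₖpₖ₋₁ + pₖ₋₂, qₖ = aₖqₖ₋₁ + qₖ₋₂ (with p₋₁=1, p₋₂=0, q₋₁=0, q₋₂=1):
  k=0: a=0, p=0, q=1
  k=1: a=3, p=1, q=3
  k=2: a=5, p=5, q=16
  k=3: a=9, p=46, q=147
  k=4: a=7, p=327, q=1045
  k=5: a=2, p=700, q=2237
  k=6: a=1, p=1027, q=3282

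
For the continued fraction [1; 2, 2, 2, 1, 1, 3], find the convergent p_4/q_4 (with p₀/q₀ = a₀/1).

24/17

Using pₖ = aₖpₖ₋₁ + pₖ₋₂, qₖ = aₖqₖ₋₁ + qₖ₋₂ (with p₋₁=1, p₋₂=0, q₋₁=0, q₋₂=1):
  k=0: a=1, p=1, q=1
  k=1: a=2, p=3, q=2
  k=2: a=2, p=7, q=5
  k=3: a=2, p=17, q=12
  k=4: a=1, p=24, q=17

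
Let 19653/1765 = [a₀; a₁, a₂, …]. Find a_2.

19653 = 11·1765 + 238   →  a_0 = 11
1765 = 7·238 + 99   →  a_1 = 7
238 = 2·99 + 40   →  a_2 = 2

2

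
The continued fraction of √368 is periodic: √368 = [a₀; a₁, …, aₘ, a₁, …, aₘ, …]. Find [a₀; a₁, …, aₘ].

a₀ = ⌊√368⌋ = 19.
With m₀=0, d₀=1 and mₖ₊₁ = dₖaₖ − mₖ, dₖ₊₁ = (n − mₖ₊₁²)/dₖ, aₖ₊₁ = ⌊(a₀+mₖ₊₁)/dₖ₊₁⌋:
  k=1: m=19, d=7, a=5
  k=2: m=16, d=16, a=2
  k=3: m=16, d=7, a=5
  k=4: m=19, d=1, a=38
d=1 and a=2a₀=38 at k=4, so the next step gives (m, d) = (19, 7) again — its k=1 value — and the period has length 4.

[19; 5, 2, 5, 38]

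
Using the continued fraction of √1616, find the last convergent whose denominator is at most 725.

16120/401

√1616 = [40; 5, 80, …] (period length 2).
Convergents:
  p_0/q_0 = 40/1
  p_1/q_1 = 201/5
  p_2/q_2 = 16120/401
  p_3/q_3 = 80801/2010
q_2 = 401 ≤ 725 < 2010 = q_3, so the answer is 16120/401.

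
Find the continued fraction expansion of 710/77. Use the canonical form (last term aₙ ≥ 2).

[9; 4, 1, 1, 8]

710 = 9×77 + 17
77 = 4×17 + 9
17 = 1×9 + 8
9 = 1×8 + 1
8 = 8×1 + 0  (stop)
So 710/77 = [9; 4, 1, 1, 8].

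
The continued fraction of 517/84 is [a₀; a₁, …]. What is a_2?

517 = 6·84 + 13   →  a_0 = 6
84 = 6·13 + 6   →  a_1 = 6
13 = 2·6 + 1   →  a_2 = 2

2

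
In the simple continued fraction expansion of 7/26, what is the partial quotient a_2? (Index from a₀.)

1

7 = 0·26 + 7   →  a_0 = 0
26 = 3·7 + 5   →  a_1 = 3
7 = 1·5 + 2   →  a_2 = 1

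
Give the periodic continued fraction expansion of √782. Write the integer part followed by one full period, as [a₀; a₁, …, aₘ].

a₀ = ⌊√782⌋ = 27.
With m₀=0, d₀=1 and mₖ₊₁ = dₖaₖ − mₖ, dₖ₊₁ = (n − mₖ₊₁²)/dₖ, aₖ₊₁ = ⌊(a₀+mₖ₊₁)/dₖ₊₁⌋:
  k=1: m=27, d=53, a=1
  k=2: m=26, d=2, a=26
  k=3: m=26, d=53, a=1
  k=4: m=27, d=1, a=54
d=1 and a=2a₀=54 at k=4, so the next step gives (m, d) = (27, 53) again — its k=1 value — and the period has length 4.

[27; 1, 26, 1, 54]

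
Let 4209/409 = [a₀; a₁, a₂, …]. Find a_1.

4209 = 10·409 + 119   →  a_0 = 10
409 = 3·119 + 52   →  a_1 = 3

3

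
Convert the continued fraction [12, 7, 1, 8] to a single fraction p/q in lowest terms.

861/71

Using pₖ = aₖpₖ₋₁ + pₖ₋₂ and qₖ = aₖqₖ₋₁ + qₖ₋₂:
  k=0: a=12, p=12, q=1
  k=1: a=7, p=85, q=7
  k=2: a=1, p=97, q=8
  k=3: a=8, p=861, q=71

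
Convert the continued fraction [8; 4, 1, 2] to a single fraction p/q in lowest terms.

Using pₖ = aₖpₖ₋₁ + pₖ₋₂ and qₖ = aₖqₖ₋₁ + qₖ₋₂:
  k=0: a=8, p=8, q=1
  k=1: a=4, p=33, q=4
  k=2: a=1, p=41, q=5
  k=3: a=2, p=115, q=14

115/14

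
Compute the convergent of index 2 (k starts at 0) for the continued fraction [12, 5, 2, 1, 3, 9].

Using pₖ = aₖpₖ₋₁ + pₖ₋₂, qₖ = aₖqₖ₋₁ + qₖ₋₂ (with p₋₁=1, p₋₂=0, q₋₁=0, q₋₂=1):
  k=0: a=12, p=12, q=1
  k=1: a=5, p=61, q=5
  k=2: a=2, p=134, q=11

134/11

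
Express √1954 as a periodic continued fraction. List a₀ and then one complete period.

[44; 4, 1, 9, 44, 9, 1, 4, 88]

a₀ = ⌊√1954⌋ = 44.
With m₀=0, d₀=1 and mₖ₊₁ = dₖaₖ − mₖ, dₖ₊₁ = (n − mₖ₊₁²)/dₖ, aₖ₊₁ = ⌊(a₀+mₖ₊₁)/dₖ₊₁⌋:
  k=1: m=44, d=18, a=4
  k=2: m=28, d=65, a=1
  k=3: m=37, d=9, a=9
  k=4: m=44, d=2, a=44
  k=5: m=44, d=9, a=9
  k=6: m=37, d=65, a=1
  k=7: m=28, d=18, a=4
  k=8: m=44, d=1, a=88
d=1 and a=2a₀=88 at k=8, so the next step gives (m, d) = (44, 18) again — its k=1 value — and the period has length 8.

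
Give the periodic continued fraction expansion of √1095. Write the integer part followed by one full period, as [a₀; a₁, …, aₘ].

a₀ = ⌊√1095⌋ = 33.

[33; 11, 66]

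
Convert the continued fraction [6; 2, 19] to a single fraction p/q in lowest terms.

253/39

Using pₖ = aₖpₖ₋₁ + pₖ₋₂ and qₖ = aₖqₖ₋₁ + qₖ₋₂:
  k=0: a=6, p=6, q=1
  k=1: a=2, p=13, q=2
  k=2: a=19, p=253, q=39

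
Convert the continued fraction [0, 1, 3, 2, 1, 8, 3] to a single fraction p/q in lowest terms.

271/352

Using pₖ = aₖpₖ₋₁ + pₖ₋₂ and qₖ = aₖqₖ₋₁ + qₖ₋₂:
  k=0: a=0, p=0, q=1
  k=1: a=1, p=1, q=1
  k=2: a=3, p=3, q=4
  k=3: a=2, p=7, q=9
  k=4: a=1, p=10, q=13
  k=5: a=8, p=87, q=113
  k=6: a=3, p=271, q=352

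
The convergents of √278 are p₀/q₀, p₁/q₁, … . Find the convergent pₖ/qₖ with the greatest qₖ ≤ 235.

√278 = [16; 1, 2, 16, 2, 1, 32, …] (period length 6).
Convergents:
  p_0/q_0 = 16/1
  p_1/q_1 = 17/1
  p_2/q_2 = 50/3
  p_3/q_3 = 817/49
  p_4/q_4 = 1684/101
  p_5/q_5 = 2501/150
  p_6/q_6 = 81716/4901
q_5 = 150 ≤ 235 < 4901 = q_6, so the answer is 2501/150.

2501/150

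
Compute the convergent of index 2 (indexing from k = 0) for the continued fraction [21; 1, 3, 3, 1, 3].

Using pₖ = aₖpₖ₋₁ + pₖ₋₂, qₖ = aₖqₖ₋₁ + qₖ₋₂ (with p₋₁=1, p₋₂=0, q₋₁=0, q₋₂=1):
  k=0: a=21, p=21, q=1
  k=1: a=1, p=22, q=1
  k=2: a=3, p=87, q=4

87/4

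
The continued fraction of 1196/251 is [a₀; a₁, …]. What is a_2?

3

1196 = 4·251 + 192   →  a_0 = 4
251 = 1·192 + 59   →  a_1 = 1
192 = 3·59 + 15   →  a_2 = 3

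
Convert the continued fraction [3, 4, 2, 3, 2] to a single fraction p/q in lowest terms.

Using pₖ = aₖpₖ₋₁ + pₖ₋₂ and qₖ = aₖqₖ₋₁ + qₖ₋₂:
  k=0: a=3, p=3, q=1
  k=1: a=4, p=13, q=4
  k=2: a=2, p=29, q=9
  k=3: a=3, p=100, q=31
  k=4: a=2, p=229, q=71

229/71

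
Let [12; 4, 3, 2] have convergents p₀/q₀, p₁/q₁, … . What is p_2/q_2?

Using pₖ = aₖpₖ₋₁ + pₖ₋₂, qₖ = aₖqₖ₋₁ + qₖ₋₂ (with p₋₁=1, p₋₂=0, q₋₁=0, q₋₂=1):
  k=0: a=12, p=12, q=1
  k=1: a=4, p=49, q=4
  k=2: a=3, p=159, q=13

159/13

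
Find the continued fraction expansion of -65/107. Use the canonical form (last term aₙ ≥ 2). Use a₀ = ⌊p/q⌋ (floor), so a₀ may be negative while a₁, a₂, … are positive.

-65 = -1×107 + 42
107 = 2×42 + 23
42 = 1×23 + 19
23 = 1×19 + 4
19 = 4×4 + 3
4 = 1×3 + 1
3 = 3×1 + 0  (stop)
So -65/107 = [-1; 2, 1, 1, 4, 1, 3].

[-1; 2, 1, 1, 4, 1, 3]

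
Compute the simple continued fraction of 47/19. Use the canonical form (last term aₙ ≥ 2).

[2; 2, 9]

47 = 2*19 + 9
19 = 2*9 + 1
9 = 9*1 + 0  (stop)
So 47/19 = [2; 2, 9].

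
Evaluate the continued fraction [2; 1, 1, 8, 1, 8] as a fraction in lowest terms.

Fold from the inside: start with 8/1.
  1 + 1/8 = 9/8
  8 + 8/9 = 80/9
  1 + 9/80 = 89/80
  1 + 80/89 = 169/89
  2 + 89/169 = 427/169

427/169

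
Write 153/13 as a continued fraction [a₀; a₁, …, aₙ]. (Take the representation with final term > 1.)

153 = 11·13 + 10
13 = 1·10 + 3
10 = 3·3 + 1
3 = 3·1 + 0  (stop)
So 153/13 = [11; 1, 3, 3].

[11; 1, 3, 3]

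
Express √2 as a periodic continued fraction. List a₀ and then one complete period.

[1; 2]

a₀ = ⌊√2⌋ = 1.
With m₀=0, d₀=1 and mₖ₊₁ = dₖaₖ − mₖ, dₖ₊₁ = (n − mₖ₊₁²)/dₖ, aₖ₊₁ = ⌊(a₀+mₖ₊₁)/dₖ₊₁⌋:
  k=1: m=1, d=1, a=2
d=1 and a=2a₀=2 at k=1, so the next step gives (m, d) = (1, 1) again — its k=1 value — and the period has length 1.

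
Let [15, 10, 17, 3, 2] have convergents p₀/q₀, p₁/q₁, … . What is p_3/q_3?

7897/523

Using pₖ = aₖpₖ₋₁ + pₖ₋₂, qₖ = aₖqₖ₋₁ + qₖ₋₂ (with p₋₁=1, p₋₂=0, q₋₁=0, q₋₂=1):
  k=0: a=15, p=15, q=1
  k=1: a=10, p=151, q=10
  k=2: a=17, p=2582, q=171
  k=3: a=3, p=7897, q=523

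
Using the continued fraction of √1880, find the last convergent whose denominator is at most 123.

√1880 = [43; 2, 1, 3, 1, 2, 86, …] (period length 6).
Convergents:
  p_0/q_0 = 43/1
  p_1/q_1 = 87/2
  p_2/q_2 = 130/3
  p_3/q_3 = 477/11
  p_4/q_4 = 607/14
  p_5/q_5 = 1691/39
  p_6/q_6 = 146033/3368
q_5 = 39 ≤ 123 < 3368 = q_6, so the answer is 1691/39.

1691/39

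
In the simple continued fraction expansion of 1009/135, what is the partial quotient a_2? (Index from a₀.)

9

1009 = 7·135 + 64   →  a_0 = 7
135 = 2·64 + 7   →  a_1 = 2
64 = 9·7 + 1   →  a_2 = 9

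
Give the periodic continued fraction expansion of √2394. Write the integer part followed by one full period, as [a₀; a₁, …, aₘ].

[48; 1, 12, 1, 96]

a₀ = ⌊√2394⌋ = 48.
With m₀=0, d₀=1 and mₖ₊₁ = dₖaₖ − mₖ, dₖ₊₁ = (n − mₖ₊₁²)/dₖ, aₖ₊₁ = ⌊(a₀+mₖ₊₁)/dₖ₊₁⌋:
  k=1: m=48, d=90, a=1
  k=2: m=42, d=7, a=12
  k=3: m=42, d=90, a=1
  k=4: m=48, d=1, a=96
d=1 and a=2a₀=96 at k=4, so the next step gives (m, d) = (48, 90) again — its k=1 value — and the period has length 4.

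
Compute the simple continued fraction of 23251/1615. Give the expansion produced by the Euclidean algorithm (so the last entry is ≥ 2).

[14; 2, 1, 1, 12, 3, 8]

23251 = 14×1615 + 641
1615 = 2×641 + 333
641 = 1×333 + 308
333 = 1×308 + 25
308 = 12×25 + 8
25 = 3×8 + 1
8 = 8×1 + 0  (stop)
So 23251/1615 = [14; 2, 1, 1, 12, 3, 8].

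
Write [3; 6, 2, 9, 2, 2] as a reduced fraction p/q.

Using pₖ = aₖpₖ₋₁ + pₖ₋₂ and qₖ = aₖqₖ₋₁ + qₖ₋₂:
  k=0: a=3, p=3, q=1
  k=1: a=6, p=19, q=6
  k=2: a=2, p=41, q=13
  k=3: a=9, p=388, q=123
  k=4: a=2, p=817, q=259
  k=5: a=2, p=2022, q=641

2022/641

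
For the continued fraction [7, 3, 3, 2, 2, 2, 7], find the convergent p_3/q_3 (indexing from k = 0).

168/23

Using pₖ = aₖpₖ₋₁ + pₖ₋₂, qₖ = aₖqₖ₋₁ + qₖ₋₂ (with p₋₁=1, p₋₂=0, q₋₁=0, q₋₂=1):
  k=0: a=7, p=7, q=1
  k=1: a=3, p=22, q=3
  k=2: a=3, p=73, q=10
  k=3: a=2, p=168, q=23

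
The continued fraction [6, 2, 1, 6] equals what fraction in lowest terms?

Using pₖ = aₖpₖ₋₁ + pₖ₋₂ and qₖ = aₖqₖ₋₁ + qₖ₋₂:
  k=0: a=6, p=6, q=1
  k=1: a=2, p=13, q=2
  k=2: a=1, p=19, q=3
  k=3: a=6, p=127, q=20

127/20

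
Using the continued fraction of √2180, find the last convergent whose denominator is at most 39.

1354/29

√2180 = [46; 1, 2, 4, 2, 1, 92, …] (period length 6).
Convergents:
  p_0/q_0 = 46/1
  p_1/q_1 = 47/1
  p_2/q_2 = 140/3
  p_3/q_3 = 607/13
  p_4/q_4 = 1354/29
  p_5/q_5 = 1961/42
q_4 = 29 ≤ 39 < 42 = q_5, so the answer is 1354/29.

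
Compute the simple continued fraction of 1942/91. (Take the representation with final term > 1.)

1942 = 21·91 + 31
91 = 2·31 + 29
31 = 1·29 + 2
29 = 14·2 + 1
2 = 2·1 + 0  (stop)
So 1942/91 = [21; 2, 1, 14, 2].

[21; 2, 1, 14, 2]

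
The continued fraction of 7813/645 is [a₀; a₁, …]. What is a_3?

7813 = 12·645 + 73   →  a_0 = 12
645 = 8·73 + 61   →  a_1 = 8
73 = 1·61 + 12   →  a_2 = 1
61 = 5·12 + 1   →  a_3 = 5

5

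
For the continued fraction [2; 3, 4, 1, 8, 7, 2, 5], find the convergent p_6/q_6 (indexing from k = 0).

Using pₖ = aₖpₖ₋₁ + pₖ₋₂, qₖ = aₖqₖ₋₁ + qₖ₋₂ (with p₋₁=1, p₋₂=0, q₋₁=0, q₋₂=1):
  k=0: a=2, p=2, q=1
  k=1: a=3, p=7, q=3
  k=2: a=4, p=30, q=13
  k=3: a=1, p=37, q=16
  k=4: a=8, p=326, q=141
  k=5: a=7, p=2319, q=1003
  k=6: a=2, p=4964, q=2147

4964/2147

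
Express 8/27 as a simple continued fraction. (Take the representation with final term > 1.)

[0; 3, 2, 1, 2]

8 = 0×27 + 8
27 = 3×8 + 3
8 = 2×3 + 2
3 = 1×2 + 1
2 = 2×1 + 0  (stop)
So 8/27 = [0; 3, 2, 1, 2].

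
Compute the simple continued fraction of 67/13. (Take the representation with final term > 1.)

67 = 5·13 + 2
13 = 6·2 + 1
2 = 2·1 + 0  (stop)
So 67/13 = [5; 6, 2].

[5; 6, 2]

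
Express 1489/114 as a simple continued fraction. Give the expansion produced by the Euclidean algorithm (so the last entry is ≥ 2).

1489 = 13×114 + 7
114 = 16×7 + 2
7 = 3×2 + 1
2 = 2×1 + 0  (stop)
So 1489/114 = [13; 16, 3, 2].

[13; 16, 3, 2]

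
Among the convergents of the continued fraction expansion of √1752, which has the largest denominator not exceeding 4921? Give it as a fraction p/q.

171697/4102

√1752 = [41; 1, 5, 1, 82, …] (period length 4).
Convergents:
  p_0/q_0 = 41/1
  p_1/q_1 = 42/1
  p_2/q_2 = 251/6
  p_3/q_3 = 293/7
  p_4/q_4 = 24277/580
  p_5/q_5 = 24570/587
  p_6/q_6 = 147127/3515
  p_7/q_7 = 171697/4102
  p_8/q_8 = 14226281/339879
q_7 = 4102 ≤ 4921 < 339879 = q_8, so the answer is 171697/4102.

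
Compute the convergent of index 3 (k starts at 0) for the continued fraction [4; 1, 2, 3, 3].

47/10

Using pₖ = aₖpₖ₋₁ + pₖ₋₂, qₖ = aₖqₖ₋₁ + qₖ₋₂ (with p₋₁=1, p₋₂=0, q₋₁=0, q₋₂=1):
  k=0: a=4, p=4, q=1
  k=1: a=1, p=5, q=1
  k=2: a=2, p=14, q=3
  k=3: a=3, p=47, q=10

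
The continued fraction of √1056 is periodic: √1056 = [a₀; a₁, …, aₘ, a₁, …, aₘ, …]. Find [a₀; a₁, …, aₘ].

a₀ = ⌊√1056⌋ = 32.

[32; 2, 64]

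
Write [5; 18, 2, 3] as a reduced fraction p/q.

Using pₖ = aₖpₖ₋₁ + pₖ₋₂ and qₖ = aₖqₖ₋₁ + qₖ₋₂:
  k=0: a=5, p=5, q=1
  k=1: a=18, p=91, q=18
  k=2: a=2, p=187, q=37
  k=3: a=3, p=652, q=129

652/129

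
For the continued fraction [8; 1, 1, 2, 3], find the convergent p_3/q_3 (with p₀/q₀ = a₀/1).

Using pₖ = aₖpₖ₋₁ + pₖ₋₂, qₖ = aₖqₖ₋₁ + qₖ₋₂ (with p₋₁=1, p₋₂=0, q₋₁=0, q₋₂=1):
  k=0: a=8, p=8, q=1
  k=1: a=1, p=9, q=1
  k=2: a=1, p=17, q=2
  k=3: a=2, p=43, q=5

43/5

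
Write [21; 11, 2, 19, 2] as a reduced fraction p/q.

Using pₖ = aₖpₖ₋₁ + pₖ₋₂ and qₖ = aₖqₖ₋₁ + qₖ₋₂:
  k=0: a=21, p=21, q=1
  k=1: a=11, p=232, q=11
  k=2: a=2, p=485, q=23
  k=3: a=19, p=9447, q=448
  k=4: a=2, p=19379, q=919

19379/919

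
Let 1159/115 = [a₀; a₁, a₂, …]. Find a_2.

1

1159 = 10·115 + 9   →  a_0 = 10
115 = 12·9 + 7   →  a_1 = 12
9 = 1·7 + 2   →  a_2 = 1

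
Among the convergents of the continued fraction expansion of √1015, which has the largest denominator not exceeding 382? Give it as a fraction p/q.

√1015 = [31; 1, 6, 10, 2, 10, 6, 1, 62, …] (period length 8).
Convergents:
  p_0/q_0 = 31/1
  p_1/q_1 = 32/1
  p_2/q_2 = 223/7
  p_3/q_3 = 2262/71
  p_4/q_4 = 4747/149
  p_5/q_5 = 49732/1561
q_4 = 149 ≤ 382 < 1561 = q_5, so the answer is 4747/149.

4747/149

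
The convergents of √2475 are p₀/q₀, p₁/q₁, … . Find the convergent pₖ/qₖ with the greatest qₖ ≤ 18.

√2475 = [49; 1, 2, 1, 98, …] (period length 4).
Convergents:
  p_0/q_0 = 49/1
  p_1/q_1 = 50/1
  p_2/q_2 = 149/3
  p_3/q_3 = 199/4
  p_4/q_4 = 19651/395
q_3 = 4 ≤ 18 < 395 = q_4, so the answer is 199/4.

199/4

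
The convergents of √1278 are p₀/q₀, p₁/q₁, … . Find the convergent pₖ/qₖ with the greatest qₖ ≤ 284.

10117/283

√1278 = [35; 1, 2, 1, 70, …] (period length 4).
Convergents:
  p_0/q_0 = 35/1
  p_1/q_1 = 36/1
  p_2/q_2 = 107/3
  p_3/q_3 = 143/4
  p_4/q_4 = 10117/283
  p_5/q_5 = 10260/287
q_4 = 283 ≤ 284 < 287 = q_5, so the answer is 10117/283.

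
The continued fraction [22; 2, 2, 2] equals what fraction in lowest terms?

269/12

Using pₖ = aₖpₖ₋₁ + pₖ₋₂ and qₖ = aₖqₖ₋₁ + qₖ₋₂:
  k=0: a=22, p=22, q=1
  k=1: a=2, p=45, q=2
  k=2: a=2, p=112, q=5
  k=3: a=2, p=269, q=12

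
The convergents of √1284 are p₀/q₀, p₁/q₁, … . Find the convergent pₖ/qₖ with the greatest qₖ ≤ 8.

√1284 = [35; 1, 4, 1, 70, …] (period length 4).
Convergents:
  p_0/q_0 = 35/1
  p_1/q_1 = 36/1
  p_2/q_2 = 179/5
  p_3/q_3 = 215/6
  p_4/q_4 = 15229/425
q_3 = 6 ≤ 8 < 425 = q_4, so the answer is 215/6.

215/6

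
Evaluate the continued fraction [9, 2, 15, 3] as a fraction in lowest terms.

901/95

Fold from the inside: start with 3/1.
  15 + 1/3 = 46/3
  2 + 3/46 = 95/46
  9 + 46/95 = 901/95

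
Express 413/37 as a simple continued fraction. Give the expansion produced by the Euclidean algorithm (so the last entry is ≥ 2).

413 = 11×37 + 6
37 = 6×6 + 1
6 = 6×1 + 0  (stop)
So 413/37 = [11; 6, 6].

[11; 6, 6]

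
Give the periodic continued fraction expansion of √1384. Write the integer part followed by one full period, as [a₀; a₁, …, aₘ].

a₀ = ⌊√1384⌋ = 37.

[37; 4, 1, 17, 1, 4, 74]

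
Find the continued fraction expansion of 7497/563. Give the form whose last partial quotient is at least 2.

[13; 3, 6, 7, 4]

7497 = 13*563 + 178
563 = 3*178 + 29
178 = 6*29 + 4
29 = 7*4 + 1
4 = 4*1 + 0  (stop)
So 7497/563 = [13; 3, 6, 7, 4].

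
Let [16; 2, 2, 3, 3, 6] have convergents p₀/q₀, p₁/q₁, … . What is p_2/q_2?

82/5

Using pₖ = aₖpₖ₋₁ + pₖ₋₂, qₖ = aₖqₖ₋₁ + qₖ₋₂ (with p₋₁=1, p₋₂=0, q₋₁=0, q₋₂=1):
  k=0: a=16, p=16, q=1
  k=1: a=2, p=33, q=2
  k=2: a=2, p=82, q=5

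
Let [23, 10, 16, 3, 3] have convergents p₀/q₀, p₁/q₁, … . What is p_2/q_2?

Using pₖ = aₖpₖ₋₁ + pₖ₋₂, qₖ = aₖqₖ₋₁ + qₖ₋₂ (with p₋₁=1, p₋₂=0, q₋₁=0, q₋₂=1):
  k=0: a=23, p=23, q=1
  k=1: a=10, p=231, q=10
  k=2: a=16, p=3719, q=161

3719/161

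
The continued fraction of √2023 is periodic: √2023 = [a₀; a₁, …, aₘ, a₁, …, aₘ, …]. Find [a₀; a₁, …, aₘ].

[44; 1, 43, 1, 88]

a₀ = ⌊√2023⌋ = 44.
With m₀=0, d₀=1 and mₖ₊₁ = dₖaₖ − mₖ, dₖ₊₁ = (n − mₖ₊₁²)/dₖ, aₖ₊₁ = ⌊(a₀+mₖ₊₁)/dₖ₊₁⌋:
  k=1: m=44, d=87, a=1
  k=2: m=43, d=2, a=43
  k=3: m=43, d=87, a=1
  k=4: m=44, d=1, a=88
d=1 and a=2a₀=88 at k=4, so the next step gives (m, d) = (44, 87) again — its k=1 value — and the period has length 4.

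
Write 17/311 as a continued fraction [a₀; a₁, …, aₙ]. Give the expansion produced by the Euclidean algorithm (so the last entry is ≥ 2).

[0; 18, 3, 2, 2]

17 = 0·311 + 17
311 = 18·17 + 5
17 = 3·5 + 2
5 = 2·2 + 1
2 = 2·1 + 0  (stop)
So 17/311 = [0; 18, 3, 2, 2].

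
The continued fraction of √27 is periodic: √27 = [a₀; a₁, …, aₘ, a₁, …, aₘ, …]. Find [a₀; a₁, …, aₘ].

a₀ = ⌊√27⌋ = 5.

[5; 5, 10]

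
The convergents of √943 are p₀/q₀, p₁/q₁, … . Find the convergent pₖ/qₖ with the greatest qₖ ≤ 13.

√943 = [30; 1, 2, 2, 2, 1, 60, …] (period length 6).
Convergents:
  p_0/q_0 = 30/1
  p_1/q_1 = 31/1
  p_2/q_2 = 92/3
  p_3/q_3 = 215/7
  p_4/q_4 = 522/17
q_3 = 7 ≤ 13 < 17 = q_4, so the answer is 215/7.

215/7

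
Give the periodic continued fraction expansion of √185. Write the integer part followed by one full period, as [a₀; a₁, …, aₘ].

[13; 1, 1, 1, 1, 26]

a₀ = ⌊√185⌋ = 13.
With m₀=0, d₀=1 and mₖ₊₁ = dₖaₖ − mₖ, dₖ₊₁ = (n − mₖ₊₁²)/dₖ, aₖ₊₁ = ⌊(a₀+mₖ₊₁)/dₖ₊₁⌋:
  k=1: m=13, d=16, a=1
  k=2: m=3, d=11, a=1
  k=3: m=8, d=11, a=1
  k=4: m=3, d=16, a=1
  k=5: m=13, d=1, a=26
d=1 and a=2a₀=26 at k=5, so the next step gives (m, d) = (13, 16) again — its k=1 value — and the period has length 5.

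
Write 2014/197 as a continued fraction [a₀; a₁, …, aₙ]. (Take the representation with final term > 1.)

[10; 4, 2, 10, 2]

2014 = 10×197 + 44
197 = 4×44 + 21
44 = 2×21 + 2
21 = 10×2 + 1
2 = 2×1 + 0  (stop)
So 2014/197 = [10; 4, 2, 10, 2].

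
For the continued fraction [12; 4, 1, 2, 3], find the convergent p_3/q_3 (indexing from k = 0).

171/14

Using pₖ = aₖpₖ₋₁ + pₖ₋₂, qₖ = aₖqₖ₋₁ + qₖ₋₂ (with p₋₁=1, p₋₂=0, q₋₁=0, q₋₂=1):
  k=0: a=12, p=12, q=1
  k=1: a=4, p=49, q=4
  k=2: a=1, p=61, q=5
  k=3: a=2, p=171, q=14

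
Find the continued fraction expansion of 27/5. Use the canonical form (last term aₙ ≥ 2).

[5; 2, 2]

27 = 5*5 + 2
5 = 2*2 + 1
2 = 2*1 + 0  (stop)
So 27/5 = [5; 2, 2].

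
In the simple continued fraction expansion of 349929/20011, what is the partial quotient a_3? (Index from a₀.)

349929 = 17·20011 + 9742   →  a_0 = 17
20011 = 2·9742 + 527   →  a_1 = 2
9742 = 18·527 + 256   →  a_2 = 18
527 = 2·256 + 15   →  a_3 = 2

2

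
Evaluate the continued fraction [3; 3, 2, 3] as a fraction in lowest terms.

Fold from the inside: start with 3/1.
  2 + 1/3 = 7/3
  3 + 3/7 = 24/7
  3 + 7/24 = 79/24

79/24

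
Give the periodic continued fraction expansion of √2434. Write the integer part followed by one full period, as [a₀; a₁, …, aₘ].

[49; 2, 1, 48, 1, 2, 98]

a₀ = ⌊√2434⌋ = 49.
With m₀=0, d₀=1 and mₖ₊₁ = dₖaₖ − mₖ, dₖ₊₁ = (n − mₖ₊₁²)/dₖ, aₖ₊₁ = ⌊(a₀+mₖ₊₁)/dₖ₊₁⌋:
  k=1: m=49, d=33, a=2
  k=2: m=17, d=65, a=1
  k=3: m=48, d=2, a=48
  k=4: m=48, d=65, a=1
  k=5: m=17, d=33, a=2
  k=6: m=49, d=1, a=98
d=1 and a=2a₀=98 at k=6, so the next step gives (m, d) = (49, 33) again — its k=1 value — and the period has length 6.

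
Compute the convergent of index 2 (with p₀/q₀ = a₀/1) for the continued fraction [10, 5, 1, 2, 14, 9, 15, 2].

61/6

Using pₖ = aₖpₖ₋₁ + pₖ₋₂, qₖ = aₖqₖ₋₁ + qₖ₋₂ (with p₋₁=1, p₋₂=0, q₋₁=0, q₋₂=1):
  k=0: a=10, p=10, q=1
  k=1: a=5, p=51, q=5
  k=2: a=1, p=61, q=6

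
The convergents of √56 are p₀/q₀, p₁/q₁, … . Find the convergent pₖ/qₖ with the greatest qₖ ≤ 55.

√56 = [7; 2, 14, …] (period length 2).
Convergents:
  p_0/q_0 = 7/1
  p_1/q_1 = 15/2
  p_2/q_2 = 217/29
  p_3/q_3 = 449/60
q_2 = 29 ≤ 55 < 60 = q_3, so the answer is 217/29.

217/29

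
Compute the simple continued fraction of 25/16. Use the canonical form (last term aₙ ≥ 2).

[1; 1, 1, 3, 2]

25 = 1×16 + 9
16 = 1×9 + 7
9 = 1×7 + 2
7 = 3×2 + 1
2 = 2×1 + 0  (stop)
So 25/16 = [1; 1, 1, 3, 2].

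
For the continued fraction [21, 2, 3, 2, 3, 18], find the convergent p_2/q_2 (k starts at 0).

Using pₖ = aₖpₖ₋₁ + pₖ₋₂, qₖ = aₖqₖ₋₁ + qₖ₋₂ (with p₋₁=1, p₋₂=0, q₋₁=0, q₋₂=1):
  k=0: a=21, p=21, q=1
  k=1: a=2, p=43, q=2
  k=2: a=3, p=150, q=7

150/7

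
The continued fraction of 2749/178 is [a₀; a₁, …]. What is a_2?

3

2749 = 15·178 + 79   →  a_0 = 15
178 = 2·79 + 20   →  a_1 = 2
79 = 3·20 + 19   →  a_2 = 3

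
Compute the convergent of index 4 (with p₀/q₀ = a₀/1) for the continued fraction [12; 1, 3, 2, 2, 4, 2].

281/22

Using pₖ = aₖpₖ₋₁ + pₖ₋₂, qₖ = aₖqₖ₋₁ + qₖ₋₂ (with p₋₁=1, p₋₂=0, q₋₁=0, q₋₂=1):
  k=0: a=12, p=12, q=1
  k=1: a=1, p=13, q=1
  k=2: a=3, p=51, q=4
  k=3: a=2, p=115, q=9
  k=4: a=2, p=281, q=22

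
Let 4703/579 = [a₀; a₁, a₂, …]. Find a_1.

8

4703 = 8·579 + 71   →  a_0 = 8
579 = 8·71 + 11   →  a_1 = 8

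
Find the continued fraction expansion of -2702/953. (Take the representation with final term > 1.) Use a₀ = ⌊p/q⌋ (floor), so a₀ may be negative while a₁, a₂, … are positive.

[-3; 6, 14, 3, 1, 2]

-2702 = -3×953 + 157
953 = 6×157 + 11
157 = 14×11 + 3
11 = 3×3 + 2
3 = 1×2 + 1
2 = 2×1 + 0  (stop)
So -2702/953 = [-3; 6, 14, 3, 1, 2].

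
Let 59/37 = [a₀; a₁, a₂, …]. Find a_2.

59 = 1·37 + 22   →  a_0 = 1
37 = 1·22 + 15   →  a_1 = 1
22 = 1·15 + 7   →  a_2 = 1

1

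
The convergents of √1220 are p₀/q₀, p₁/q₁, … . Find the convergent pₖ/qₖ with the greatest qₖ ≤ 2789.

34195/979

√1220 = [34; 1, 12, 1, 68, …] (period length 4).
Convergents:
  p_0/q_0 = 34/1
  p_1/q_1 = 35/1
  p_2/q_2 = 454/13
  p_3/q_3 = 489/14
  p_4/q_4 = 33706/965
  p_5/q_5 = 34195/979
  p_6/q_6 = 444046/12713
q_5 = 979 ≤ 2789 < 12713 = q_6, so the answer is 34195/979.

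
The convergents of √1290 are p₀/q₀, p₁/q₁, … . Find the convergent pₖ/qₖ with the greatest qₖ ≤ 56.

√1290 = [35; 1, 10, 1, 70, …] (period length 4).
Convergents:
  p_0/q_0 = 35/1
  p_1/q_1 = 36/1
  p_2/q_2 = 395/11
  p_3/q_3 = 431/12
  p_4/q_4 = 30565/851
q_3 = 12 ≤ 56 < 851 = q_4, so the answer is 431/12.

431/12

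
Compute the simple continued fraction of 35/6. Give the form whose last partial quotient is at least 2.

[5; 1, 5]

35 = 5×6 + 5
6 = 1×5 + 1
5 = 5×1 + 0  (stop)
So 35/6 = [5; 1, 5].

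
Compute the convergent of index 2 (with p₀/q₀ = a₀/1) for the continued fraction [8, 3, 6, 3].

158/19

Using pₖ = aₖpₖ₋₁ + pₖ₋₂, qₖ = aₖqₖ₋₁ + qₖ₋₂ (with p₋₁=1, p₋₂=0, q₋₁=0, q₋₂=1):
  k=0: a=8, p=8, q=1
  k=1: a=3, p=25, q=3
  k=2: a=6, p=158, q=19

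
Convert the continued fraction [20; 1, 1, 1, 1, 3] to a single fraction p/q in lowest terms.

Using pₖ = aₖpₖ₋₁ + pₖ₋₂ and qₖ = aₖqₖ₋₁ + qₖ₋₂:
  k=0: a=20, p=20, q=1
  k=1: a=1, p=21, q=1
  k=2: a=1, p=41, q=2
  k=3: a=1, p=62, q=3
  k=4: a=1, p=103, q=5
  k=5: a=3, p=371, q=18

371/18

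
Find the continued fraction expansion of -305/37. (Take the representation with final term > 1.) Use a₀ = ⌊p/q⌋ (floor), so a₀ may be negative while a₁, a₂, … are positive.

[-9; 1, 3, 9]

-305 = -9*37 + 28
37 = 1*28 + 9
28 = 3*9 + 1
9 = 9*1 + 0  (stop)
So -305/37 = [-9; 1, 3, 9].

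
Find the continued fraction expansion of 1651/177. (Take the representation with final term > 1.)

1651 = 9*177 + 58
177 = 3*58 + 3
58 = 19*3 + 1
3 = 3*1 + 0  (stop)
So 1651/177 = [9; 3, 19, 3].

[9; 3, 19, 3]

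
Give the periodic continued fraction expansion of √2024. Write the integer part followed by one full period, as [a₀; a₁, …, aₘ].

[44; 1, 88]

a₀ = ⌊√2024⌋ = 44.
With m₀=0, d₀=1 and mₖ₊₁ = dₖaₖ − mₖ, dₖ₊₁ = (n − mₖ₊₁²)/dₖ, aₖ₊₁ = ⌊(a₀+mₖ₊₁)/dₖ₊₁⌋:
  k=1: m=44, d=88, a=1
  k=2: m=44, d=1, a=88
d=1 and a=2a₀=88 at k=2, so the next step gives (m, d) = (44, 88) again — its k=1 value — and the period has length 2.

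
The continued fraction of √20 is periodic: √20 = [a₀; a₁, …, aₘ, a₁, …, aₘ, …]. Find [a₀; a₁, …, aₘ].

a₀ = ⌊√20⌋ = 4.

[4; 2, 8]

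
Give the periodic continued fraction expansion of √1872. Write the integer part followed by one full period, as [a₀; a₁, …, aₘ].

a₀ = ⌊√1872⌋ = 43.
With m₀=0, d₀=1 and mₖ₊₁ = dₖaₖ − mₖ, dₖ₊₁ = (n − mₖ₊₁²)/dₖ, aₖ₊₁ = ⌊(a₀+mₖ₊₁)/dₖ₊₁⌋:
  k=1: m=43, d=23, a=3
  k=2: m=26, d=52, a=1
  k=3: m=26, d=23, a=3
  k=4: m=43, d=1, a=86
d=1 and a=2a₀=86 at k=4, so the next step gives (m, d) = (43, 23) again — its k=1 value — and the period has length 4.

[43; 3, 1, 3, 86]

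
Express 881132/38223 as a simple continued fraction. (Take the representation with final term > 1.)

[23; 19, 12, 15, 11]

881132 = 23·38223 + 2003
38223 = 19·2003 + 166
2003 = 12·166 + 11
166 = 15·11 + 1
11 = 11·1 + 0  (stop)
So 881132/38223 = [23; 19, 12, 15, 11].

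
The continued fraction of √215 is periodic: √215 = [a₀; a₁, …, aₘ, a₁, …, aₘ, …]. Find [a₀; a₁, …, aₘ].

[14; 1, 1, 1, 28]

a₀ = ⌊√215⌋ = 14.
With m₀=0, d₀=1 and mₖ₊₁ = dₖaₖ − mₖ, dₖ₊₁ = (n − mₖ₊₁²)/dₖ, aₖ₊₁ = ⌊(a₀+mₖ₊₁)/dₖ₊₁⌋:
  k=1: m=14, d=19, a=1
  k=2: m=5, d=10, a=1
  k=3: m=5, d=19, a=1
  k=4: m=14, d=1, a=28
d=1 and a=2a₀=28 at k=4, so the next step gives (m, d) = (14, 19) again — its k=1 value — and the period has length 4.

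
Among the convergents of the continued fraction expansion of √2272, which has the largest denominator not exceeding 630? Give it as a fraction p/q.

27217/571

√2272 = [47; 1, 1, 1, 94, …] (period length 4).
Convergents:
  p_0/q_0 = 47/1
  p_1/q_1 = 48/1
  p_2/q_2 = 95/2
  p_3/q_3 = 143/3
  p_4/q_4 = 13537/284
  p_5/q_5 = 13680/287
  p_6/q_6 = 27217/571
  p_7/q_7 = 40897/858
q_6 = 571 ≤ 630 < 858 = q_7, so the answer is 27217/571.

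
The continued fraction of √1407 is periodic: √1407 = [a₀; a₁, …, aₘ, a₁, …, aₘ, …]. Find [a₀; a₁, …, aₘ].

[37; 1, 1, 24, 1, 1, 74]

a₀ = ⌊√1407⌋ = 37.
With m₀=0, d₀=1 and mₖ₊₁ = dₖaₖ − mₖ, dₖ₊₁ = (n − mₖ₊₁²)/dₖ, aₖ₊₁ = ⌊(a₀+mₖ₊₁)/dₖ₊₁⌋:
  k=1: m=37, d=38, a=1
  k=2: m=1, d=37, a=1
  k=3: m=36, d=3, a=24
  k=4: m=36, d=37, a=1
  k=5: m=1, d=38, a=1
  k=6: m=37, d=1, a=74
d=1 and a=2a₀=74 at k=6, so the next step gives (m, d) = (37, 38) again — its k=1 value — and the period has length 6.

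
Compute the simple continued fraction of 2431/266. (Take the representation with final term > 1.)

[9; 7, 5, 3, 2]

2431 = 9*266 + 37
266 = 7*37 + 7
37 = 5*7 + 2
7 = 3*2 + 1
2 = 2*1 + 0  (stop)
So 2431/266 = [9; 7, 5, 3, 2].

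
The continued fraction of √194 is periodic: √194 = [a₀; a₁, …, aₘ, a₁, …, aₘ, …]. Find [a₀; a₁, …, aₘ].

[13; 1, 12, 1, 26]

a₀ = ⌊√194⌋ = 13.
With m₀=0, d₀=1 and mₖ₊₁ = dₖaₖ − mₖ, dₖ₊₁ = (n − mₖ₊₁²)/dₖ, aₖ₊₁ = ⌊(a₀+mₖ₊₁)/dₖ₊₁⌋:
  k=1: m=13, d=25, a=1
  k=2: m=12, d=2, a=12
  k=3: m=12, d=25, a=1
  k=4: m=13, d=1, a=26
d=1 and a=2a₀=26 at k=4, so the next step gives (m, d) = (13, 25) again — its k=1 value — and the period has length 4.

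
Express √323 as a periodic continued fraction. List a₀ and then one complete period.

a₀ = ⌊√323⌋ = 17.

[17; 1, 34]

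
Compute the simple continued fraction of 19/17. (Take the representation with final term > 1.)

19 = 1×17 + 2
17 = 8×2 + 1
2 = 2×1 + 0  (stop)
So 19/17 = [1; 8, 2].

[1; 8, 2]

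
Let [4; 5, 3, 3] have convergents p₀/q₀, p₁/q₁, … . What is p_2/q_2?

Using pₖ = aₖpₖ₋₁ + pₖ₋₂, qₖ = aₖqₖ₋₁ + qₖ₋₂ (with p₋₁=1, p₋₂=0, q₋₁=0, q₋₂=1):
  k=0: a=4, p=4, q=1
  k=1: a=5, p=21, q=5
  k=2: a=3, p=67, q=16

67/16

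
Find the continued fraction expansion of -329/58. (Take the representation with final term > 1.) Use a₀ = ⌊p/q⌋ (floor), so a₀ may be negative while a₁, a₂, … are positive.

[-6; 3, 19]

-329 = -6·58 + 19
58 = 3·19 + 1
19 = 19·1 + 0  (stop)
So -329/58 = [-6; 3, 19].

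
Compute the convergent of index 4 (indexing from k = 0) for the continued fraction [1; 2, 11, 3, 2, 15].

Using pₖ = aₖpₖ₋₁ + pₖ₋₂, qₖ = aₖqₖ₋₁ + qₖ₋₂ (with p₋₁=1, p₋₂=0, q₋₁=0, q₋₂=1):
  k=0: a=1, p=1, q=1
  k=1: a=2, p=3, q=2
  k=2: a=11, p=34, q=23
  k=3: a=3, p=105, q=71
  k=4: a=2, p=244, q=165

244/165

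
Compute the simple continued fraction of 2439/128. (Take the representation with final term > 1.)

2439 = 19×128 + 7
128 = 18×7 + 2
7 = 3×2 + 1
2 = 2×1 + 0  (stop)
So 2439/128 = [19; 18, 3, 2].

[19; 18, 3, 2]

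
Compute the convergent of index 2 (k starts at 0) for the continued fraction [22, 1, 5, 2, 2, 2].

Using pₖ = aₖpₖ₋₁ + pₖ₋₂, qₖ = aₖqₖ₋₁ + qₖ₋₂ (with p₋₁=1, p₋₂=0, q₋₁=0, q₋₂=1):
  k=0: a=22, p=22, q=1
  k=1: a=1, p=23, q=1
  k=2: a=5, p=137, q=6

137/6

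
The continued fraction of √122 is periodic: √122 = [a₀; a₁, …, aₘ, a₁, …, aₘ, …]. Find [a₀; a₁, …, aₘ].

a₀ = ⌊√122⌋ = 11.
With m₀=0, d₀=1 and mₖ₊₁ = dₖaₖ − mₖ, dₖ₊₁ = (n − mₖ₊₁²)/dₖ, aₖ₊₁ = ⌊(a₀+mₖ₊₁)/dₖ₊₁⌋:
  k=1: m=11, d=1, a=22
d=1 and a=2a₀=22 at k=1, so the next step gives (m, d) = (11, 1) again — its k=1 value — and the period has length 1.

[11; 22]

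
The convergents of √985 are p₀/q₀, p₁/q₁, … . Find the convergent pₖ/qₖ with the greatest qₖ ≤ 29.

408/13

√985 = [31; 2, 1, 1, 2, 62, …] (period length 5).
Convergents:
  p_0/q_0 = 31/1
  p_1/q_1 = 63/2
  p_2/q_2 = 94/3
  p_3/q_3 = 157/5
  p_4/q_4 = 408/13
  p_5/q_5 = 25453/811
q_4 = 13 ≤ 29 < 811 = q_5, so the answer is 408/13.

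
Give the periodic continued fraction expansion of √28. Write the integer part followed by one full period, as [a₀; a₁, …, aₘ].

a₀ = ⌊√28⌋ = 5.
With m₀=0, d₀=1 and mₖ₊₁ = dₖaₖ − mₖ, dₖ₊₁ = (n − mₖ₊₁²)/dₖ, aₖ₊₁ = ⌊(a₀+mₖ₊₁)/dₖ₊₁⌋:
  k=1: m=5, d=3, a=3
  k=2: m=4, d=4, a=2
  k=3: m=4, d=3, a=3
  k=4: m=5, d=1, a=10
d=1 and a=2a₀=10 at k=4, so the next step gives (m, d) = (5, 3) again — its k=1 value — and the period has length 4.

[5; 3, 2, 3, 10]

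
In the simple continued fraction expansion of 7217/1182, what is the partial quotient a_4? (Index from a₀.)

5

7217 = 6·1182 + 125   →  a_0 = 6
1182 = 9·125 + 57   →  a_1 = 9
125 = 2·57 + 11   →  a_2 = 2
57 = 5·11 + 2   →  a_3 = 5
11 = 5·2 + 1   →  a_4 = 5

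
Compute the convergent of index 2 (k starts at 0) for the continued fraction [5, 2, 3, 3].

38/7

Using pₖ = aₖpₖ₋₁ + pₖ₋₂, qₖ = aₖqₖ₋₁ + qₖ₋₂ (with p₋₁=1, p₋₂=0, q₋₁=0, q₋₂=1):
  k=0: a=5, p=5, q=1
  k=1: a=2, p=11, q=2
  k=2: a=3, p=38, q=7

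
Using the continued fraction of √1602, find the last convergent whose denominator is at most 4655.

√1602 = [40; 40, 80, …] (period length 2).
Convergents:
  p_0/q_0 = 40/1
  p_1/q_1 = 1601/40
  p_2/q_2 = 128120/3201
  p_3/q_3 = 5126401/128080
q_2 = 3201 ≤ 4655 < 128080 = q_3, so the answer is 128120/3201.

128120/3201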